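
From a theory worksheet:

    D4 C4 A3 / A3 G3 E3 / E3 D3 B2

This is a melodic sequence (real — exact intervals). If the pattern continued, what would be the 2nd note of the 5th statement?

The unit is 3 notes. Position-2 pitches of the 3 shown cells: C4, G3, D3.
Carrying that down a 4th forward: A2 → E2.

E2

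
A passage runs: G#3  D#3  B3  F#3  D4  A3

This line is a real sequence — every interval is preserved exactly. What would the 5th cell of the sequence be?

Taking 2-note groups, the heads are G#3, B3, D4: the pattern moves up a 3rd.
Continuing the starts: F4 → Ab4.
So cell 5 is Ab4 Eb4.

Ab4 Eb4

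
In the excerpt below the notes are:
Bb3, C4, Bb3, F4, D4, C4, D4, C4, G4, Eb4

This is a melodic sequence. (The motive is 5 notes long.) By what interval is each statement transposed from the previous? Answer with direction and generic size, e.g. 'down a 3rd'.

The 5-note cells begin on Bb3, C4 — each up a 2nd from the last.
Bb3 to C4 is up a 2nd.

up a 2nd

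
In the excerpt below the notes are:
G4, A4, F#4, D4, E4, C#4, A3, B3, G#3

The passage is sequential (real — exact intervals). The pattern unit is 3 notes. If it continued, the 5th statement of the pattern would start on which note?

Unit = 3 notes; the statements start on G4, D4, A3, moving down a 4th each time.
Extending the heads down a 4th: E3 → B2.

B2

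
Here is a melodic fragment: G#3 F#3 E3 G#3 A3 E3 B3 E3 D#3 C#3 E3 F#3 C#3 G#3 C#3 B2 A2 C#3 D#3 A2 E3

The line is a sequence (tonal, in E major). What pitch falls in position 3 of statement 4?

With 7-note cells, note 3 of each statement runs E3, C#3, A2.
One more down a 3rd gives F#2.

F#2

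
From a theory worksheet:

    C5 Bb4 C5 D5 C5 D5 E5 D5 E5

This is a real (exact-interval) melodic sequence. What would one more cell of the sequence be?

Unit = 3 notes; the statements start on C5, D5, E5, moving up a 2nd each time.
From F#5 the exact shape gives F#5 E5 F#5.

F#5 E5 F#5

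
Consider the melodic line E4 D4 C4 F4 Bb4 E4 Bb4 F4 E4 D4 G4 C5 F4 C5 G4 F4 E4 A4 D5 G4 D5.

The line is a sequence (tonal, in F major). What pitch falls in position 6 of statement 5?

The unit is 7 notes. Position-6 pitches of the 3 shown cells: E4, F4, G4.
Each moves up a 2nd. Continuing: A4 → Bb4.

Bb4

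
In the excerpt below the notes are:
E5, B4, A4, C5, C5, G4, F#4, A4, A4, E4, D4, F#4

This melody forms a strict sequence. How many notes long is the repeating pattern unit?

12 notes total. Splitting into 3 groups of 4:
E5 B4 A4 C5 | C5 G4 F#4 A4 | A4 E4 D4 F#4
Every group is a transposition down a 3rd of the one before; no shorter unit works.

4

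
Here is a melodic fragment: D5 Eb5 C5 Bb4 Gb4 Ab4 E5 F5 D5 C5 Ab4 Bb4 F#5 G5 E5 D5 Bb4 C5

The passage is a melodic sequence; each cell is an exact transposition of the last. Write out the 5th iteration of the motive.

Unit = 6 notes; the statements start on D5, E5, F#5, moving up a 2nd each time.
Extending up a 2nd: G#5 → A#5.
Statement 5 starts on A#5 and keeps the same exact contour: A#5 B5 G#5 F#5 D5 E5.

A#5 B5 G#5 F#5 D5 E5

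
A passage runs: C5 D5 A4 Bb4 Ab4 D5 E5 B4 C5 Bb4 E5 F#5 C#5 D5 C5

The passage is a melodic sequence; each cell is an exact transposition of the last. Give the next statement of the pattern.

F#5 G#5 D#5 E5 D5

With a 5-note motive the entries are C5, D5, E5, each up a 2nd from the previous.
Statement 4 starts on F#5 and keeps the same exact contour: F#5 G#5 D#5 E5 D5.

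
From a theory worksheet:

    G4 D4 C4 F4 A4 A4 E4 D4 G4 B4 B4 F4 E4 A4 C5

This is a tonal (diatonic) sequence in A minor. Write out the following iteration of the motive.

Unit = 5 notes; the statements start on G4, A4, B4, moving up a 2nd each time.
Statement 4 starts on C5 and keeps the same diatonic contour: C5 G4 F4 B4 D5.

C5 G4 F4 B4 D5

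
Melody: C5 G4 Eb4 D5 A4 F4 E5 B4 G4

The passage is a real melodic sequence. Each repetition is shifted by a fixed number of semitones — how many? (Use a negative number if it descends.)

2

With a 3-note motive the entries are C5, D5, E5, each up a 2nd from the previous.
Counting half-steps from C5 to D5: 2.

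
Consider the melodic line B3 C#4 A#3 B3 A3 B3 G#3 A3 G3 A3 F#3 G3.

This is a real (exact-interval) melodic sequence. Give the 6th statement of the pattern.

Db3 Eb3 C3 Db3

Unit = 4 notes; the statements start on B3, A3, G3, moving down a 2nd each time.
Carrying on: F3 → Eb3 → Db3.
From Db3 the exact shape gives Db3 Eb3 C3 Db3.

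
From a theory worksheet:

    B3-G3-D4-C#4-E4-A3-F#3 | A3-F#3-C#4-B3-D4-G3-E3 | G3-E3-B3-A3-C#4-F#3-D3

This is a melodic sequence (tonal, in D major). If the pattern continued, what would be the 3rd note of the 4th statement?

Grouping in 7s, the 3rd note of each cell is D4, C#4, B3.
One more down a 2nd gives A3.

A3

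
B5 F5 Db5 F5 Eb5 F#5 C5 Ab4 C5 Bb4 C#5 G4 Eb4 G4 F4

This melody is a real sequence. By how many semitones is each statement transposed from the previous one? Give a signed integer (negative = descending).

-5

Unit = 5 notes; the statements start on B5, F#5, C#5, moving down a 4th each time.
B5→F#5 is 78 − 83 = -5 semitones.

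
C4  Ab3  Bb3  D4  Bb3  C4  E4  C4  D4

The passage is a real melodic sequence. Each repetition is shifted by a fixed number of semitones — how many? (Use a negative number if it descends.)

2

Unit = 3 notes; the statements start on C4, D4, E4, moving up a 2nd each time.
Counting half-steps from C4 to D4: 2.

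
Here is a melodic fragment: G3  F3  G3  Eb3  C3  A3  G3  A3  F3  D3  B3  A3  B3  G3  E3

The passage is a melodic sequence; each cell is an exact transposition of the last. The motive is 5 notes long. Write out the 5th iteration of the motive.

Taking 5-note groups, the heads are G3, A3, B3: the pattern moves up a 2nd.
Carrying on: C#4 → D#4.
From D#4 the exact shape gives D#4 C#4 D#4 B3 G#3.

D#4 C#4 D#4 B3 G#3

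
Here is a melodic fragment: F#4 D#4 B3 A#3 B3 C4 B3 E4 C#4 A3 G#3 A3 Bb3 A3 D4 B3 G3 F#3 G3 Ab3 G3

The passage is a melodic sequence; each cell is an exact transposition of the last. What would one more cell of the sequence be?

C4 A3 F3 E3 F3 Gb3 F3

Unit = 7 notes; the statements start on F#4, E4, D4, moving down a 2nd each time.
So cell 4 is C4 A3 F3 E3 F3 Gb3 F3.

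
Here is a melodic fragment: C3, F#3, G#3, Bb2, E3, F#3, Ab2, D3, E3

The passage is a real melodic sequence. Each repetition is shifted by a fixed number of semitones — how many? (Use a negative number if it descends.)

-2

Taking 3-note groups, the heads are C3, Bb2, Ab2: the pattern moves down a 2nd.
C3→Bb2 is 46 − 48 = -2 semitones.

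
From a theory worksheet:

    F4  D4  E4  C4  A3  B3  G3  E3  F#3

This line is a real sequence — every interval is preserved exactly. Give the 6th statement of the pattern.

Taking 3-note groups, the heads are F4, C4, G3: the pattern moves down a 4th.
Continuing the starts: D3 → A2 → E2.
So cell 6 is E2 C#2 D#2.

E2 C#2 D#2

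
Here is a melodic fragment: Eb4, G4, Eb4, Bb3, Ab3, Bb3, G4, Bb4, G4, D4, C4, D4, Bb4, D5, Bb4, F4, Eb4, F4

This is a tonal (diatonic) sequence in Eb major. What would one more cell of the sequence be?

The 6-note cells begin on Eb4, G4, Bb4 — each up a 3rd from the last.
So cell 4 is D5 F5 D5 Ab4 G4 Ab4.

D5 F5 D5 Ab4 G4 Ab4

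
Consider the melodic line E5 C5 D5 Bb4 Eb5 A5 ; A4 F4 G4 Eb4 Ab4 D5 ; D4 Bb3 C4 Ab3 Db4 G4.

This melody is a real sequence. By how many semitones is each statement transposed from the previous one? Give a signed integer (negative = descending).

Unit = 6 notes; the statements start on E5, A4, D4, moving down a 5th each time.
Counting half-steps from E5 to A4: -7.

-7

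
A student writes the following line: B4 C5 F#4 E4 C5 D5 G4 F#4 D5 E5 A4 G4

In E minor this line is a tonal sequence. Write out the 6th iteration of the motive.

G5 A5 D5 C5

With a 4-note motive the entries are B4, C5, D5, each up a 2nd from the previous.
Carrying on: E5 → F#5 → G5.
From G5 the diatonic shape gives G5 A5 D5 C5.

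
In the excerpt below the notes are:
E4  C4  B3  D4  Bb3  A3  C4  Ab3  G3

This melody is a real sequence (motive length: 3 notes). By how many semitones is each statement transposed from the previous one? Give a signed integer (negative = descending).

Unit = 3 notes; the statements start on E4, D4, C4, moving down a 2nd each time.
Counting half-steps from E4 to D4: -2.

-2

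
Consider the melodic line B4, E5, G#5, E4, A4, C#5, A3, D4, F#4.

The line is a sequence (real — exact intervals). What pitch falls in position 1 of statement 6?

C2

With 3-note cells, note 1 of each statement runs B4, E4, A3.
Carrying that down a 5th forward: D3 → G2 → C2.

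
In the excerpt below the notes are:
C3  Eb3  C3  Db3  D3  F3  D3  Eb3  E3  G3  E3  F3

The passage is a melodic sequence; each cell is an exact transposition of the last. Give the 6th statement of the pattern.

Unit = 4 notes; the statements start on C3, D3, E3, moving up a 2nd each time.
Continuing the starts: F#3 → G#3 → A#3.
Statement 6 starts on A#3 and keeps the same exact contour: A#3 C#4 A#3 B3.

A#3 C#4 A#3 B3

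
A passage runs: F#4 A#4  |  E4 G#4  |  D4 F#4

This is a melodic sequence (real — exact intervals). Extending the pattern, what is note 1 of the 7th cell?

With 2-note cells, note 1 of each statement runs F#4, E4, D4.
Each moves down a 2nd. Continuing: C4 → Bb3 → Ab3 → Gb3.

Gb3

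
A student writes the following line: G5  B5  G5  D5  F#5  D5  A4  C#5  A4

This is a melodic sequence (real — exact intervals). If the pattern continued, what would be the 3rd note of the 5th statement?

With 3-note cells, note 3 of each statement runs G5, D5, A4.
Each moves down a 4th. Continuing: E4 → B3.

B3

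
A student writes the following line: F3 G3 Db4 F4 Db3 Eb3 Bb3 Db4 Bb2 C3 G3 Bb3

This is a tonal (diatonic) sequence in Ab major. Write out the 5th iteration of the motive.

Eb2 F2 C3 Eb3

Taking 4-note groups, the heads are F3, Db3, Bb2: the pattern moves down a 3rd.
Extending down a 3rd: G2 → Eb2.
From Eb2 the diatonic shape gives Eb2 F2 C3 Eb3.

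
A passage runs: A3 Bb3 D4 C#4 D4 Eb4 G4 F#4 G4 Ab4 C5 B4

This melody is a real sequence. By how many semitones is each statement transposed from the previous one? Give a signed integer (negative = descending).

5

Unit = 4 notes; the statements start on A3, D4, G4, moving up a 4th each time.
A3→D4 is 62 − 57 = 5 semitones.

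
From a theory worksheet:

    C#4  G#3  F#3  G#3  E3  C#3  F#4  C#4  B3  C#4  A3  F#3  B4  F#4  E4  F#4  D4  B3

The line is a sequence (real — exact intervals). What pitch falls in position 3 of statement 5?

With 6-note cells, note 3 of each statement runs F#3, B3, E4.
Extending up a 4th: A4 → D5.

D5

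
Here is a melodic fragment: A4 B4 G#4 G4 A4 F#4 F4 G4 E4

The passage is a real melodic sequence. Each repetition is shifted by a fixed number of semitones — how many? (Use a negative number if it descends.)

-2

With a 3-note motive the entries are A4, G4, F4, each down a 2nd from the previous.
A4→G4 is 67 − 69 = -2 semitones.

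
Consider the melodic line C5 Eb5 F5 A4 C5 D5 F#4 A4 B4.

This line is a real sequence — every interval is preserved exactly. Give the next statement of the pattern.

D#4 F#4 G#4

The 3-note cells begin on C5, A4, F#4 — each down a 3rd from the last.
Statement 4 starts on D#4 and keeps the same exact contour: D#4 F#4 G#4.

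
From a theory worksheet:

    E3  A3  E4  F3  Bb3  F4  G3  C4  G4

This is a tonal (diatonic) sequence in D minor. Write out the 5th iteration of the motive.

Bb3 E4 Bb4

The 3-note cells begin on E3, F3, G3 — each up a 2nd from the last.
Carrying on: A3 → Bb3.
So cell 5 is Bb3 E4 Bb4.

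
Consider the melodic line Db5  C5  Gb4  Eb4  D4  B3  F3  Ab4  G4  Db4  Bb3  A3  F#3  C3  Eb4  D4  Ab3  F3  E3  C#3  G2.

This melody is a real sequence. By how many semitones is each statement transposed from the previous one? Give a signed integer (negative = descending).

With a 7-note motive the entries are Db5, Ab4, Eb4, each down a 4th from the previous.
Db5 to Ab4 spans -5 semitones.

-5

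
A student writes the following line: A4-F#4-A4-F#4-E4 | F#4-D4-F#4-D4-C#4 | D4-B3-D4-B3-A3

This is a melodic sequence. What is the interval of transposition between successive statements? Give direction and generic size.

down a 3rd

Unit = 5 notes; the statements start on A4, F#4, D4, moving down a 3rd each time.
From A4 to F#4: down a 3rd.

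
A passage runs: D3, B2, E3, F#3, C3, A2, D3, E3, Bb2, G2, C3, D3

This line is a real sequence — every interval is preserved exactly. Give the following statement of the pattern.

Ab2 F2 Bb2 C3

With a 4-note motive the entries are D3, C3, Bb2, each down a 2nd from the previous.
Statement 4 starts on Ab2 and keeps the same exact contour: Ab2 F2 Bb2 C3.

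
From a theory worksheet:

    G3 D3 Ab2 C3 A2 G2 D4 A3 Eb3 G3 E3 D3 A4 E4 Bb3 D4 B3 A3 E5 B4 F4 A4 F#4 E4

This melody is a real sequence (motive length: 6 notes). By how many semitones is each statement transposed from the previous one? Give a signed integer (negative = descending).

7

With a 6-note motive the entries are G3, D4, A4, E5, each up a 5th from the previous.
G3 to D4 spans +7 semitones.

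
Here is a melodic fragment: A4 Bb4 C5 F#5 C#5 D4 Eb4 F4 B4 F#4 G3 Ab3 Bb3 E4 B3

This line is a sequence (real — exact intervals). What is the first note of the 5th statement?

Taking 5-note groups, the heads are A4, D4, G3: the pattern moves down a 5th.
Extending the heads down a 5th: C3 → F2.

F2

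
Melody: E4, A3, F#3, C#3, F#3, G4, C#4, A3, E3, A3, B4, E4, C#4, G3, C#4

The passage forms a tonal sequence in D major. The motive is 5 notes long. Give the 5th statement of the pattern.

Unit = 5 notes; the statements start on E4, G4, B4, moving up a 3rd each time.
Carrying on: D5 → F#5.
So cell 5 is F#5 B4 G4 D4 G4.

F#5 B4 G4 D4 G4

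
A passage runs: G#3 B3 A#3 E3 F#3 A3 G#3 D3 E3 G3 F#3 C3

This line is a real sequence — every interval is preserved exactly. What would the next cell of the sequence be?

With a 4-note motive the entries are G#3, F#3, E3, each down a 2nd from the previous.
From D3 the exact shape gives D3 F3 E3 Bb2.

D3 F3 E3 Bb2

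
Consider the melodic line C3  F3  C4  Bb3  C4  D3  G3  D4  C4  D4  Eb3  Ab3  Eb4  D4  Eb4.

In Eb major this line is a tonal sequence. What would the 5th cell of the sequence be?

G3 C4 G4 F4 G4

With a 5-note motive the entries are C3, D3, Eb3, each up a 2nd from the previous.
Extending up a 2nd: F3 → G3.
Statement 5 starts on G3 and keeps the same diatonic contour: G3 C4 G4 F4 G4.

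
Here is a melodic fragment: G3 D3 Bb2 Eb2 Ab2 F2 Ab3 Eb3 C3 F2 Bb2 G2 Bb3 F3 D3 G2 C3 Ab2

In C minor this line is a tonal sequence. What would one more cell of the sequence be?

With a 6-note motive the entries are G3, Ab3, Bb3, each up a 2nd from the previous.
So cell 4 is C4 G3 Eb3 Ab2 D3 Bb2.

C4 G3 Eb3 Ab2 D3 Bb2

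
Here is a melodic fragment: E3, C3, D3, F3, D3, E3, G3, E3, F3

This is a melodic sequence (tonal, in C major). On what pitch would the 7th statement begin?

D4

With a 3-note motive the entries are E3, F3, G3, each up a 2nd from the previous.
Extending the heads up a 2nd: A3 → B3 → C4 → D4.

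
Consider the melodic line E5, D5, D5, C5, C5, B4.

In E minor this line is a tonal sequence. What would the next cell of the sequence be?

The 2-note cells begin on E5, D5, C5 — each down a 2nd from the last.
From B4 the diatonic shape gives B4 A4.

B4 A4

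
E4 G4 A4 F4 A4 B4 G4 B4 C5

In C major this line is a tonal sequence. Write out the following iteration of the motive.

A4 C5 D5

Taking 3-note groups, the heads are E4, F4, G4: the pattern moves up a 2nd.
Statement 4 starts on A4 and keeps the same diatonic contour: A4 C5 D5.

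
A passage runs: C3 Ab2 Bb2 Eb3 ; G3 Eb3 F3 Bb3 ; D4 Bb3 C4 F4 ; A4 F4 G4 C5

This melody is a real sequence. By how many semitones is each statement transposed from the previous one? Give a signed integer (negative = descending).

Taking 4-note groups, the heads are C3, G3, D4, A4: the pattern moves up a 5th.
C3→G3 is 55 − 48 = 7 semitones.

7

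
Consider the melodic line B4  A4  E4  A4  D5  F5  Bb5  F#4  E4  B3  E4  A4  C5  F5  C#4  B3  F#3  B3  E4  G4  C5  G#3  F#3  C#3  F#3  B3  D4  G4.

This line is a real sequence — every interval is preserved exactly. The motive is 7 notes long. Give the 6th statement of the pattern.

A#2 G#2 D#2 G#2 C#3 E3 A3

The 7-note cells begin on B4, F#4, C#4, G#3 — each down a 4th from the last.
Continuing the starts: D#3 → A#2.
From A#2 the exact shape gives A#2 G#2 D#2 G#2 C#3 E3 A3.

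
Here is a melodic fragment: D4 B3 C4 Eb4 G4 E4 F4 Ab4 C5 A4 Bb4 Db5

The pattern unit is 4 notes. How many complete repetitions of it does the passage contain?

3

12 notes in groups of 4 gives 12/4 = 3 statements.
Starts: D4, G4, C5 — each up a 4th.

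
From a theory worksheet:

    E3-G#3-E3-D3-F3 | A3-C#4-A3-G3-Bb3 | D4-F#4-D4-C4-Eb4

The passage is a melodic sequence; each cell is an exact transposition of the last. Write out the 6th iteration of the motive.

F5 A5 F5 Eb5 Gb5

The 5-note cells begin on E3, A3, D4 — each up a 4th from the last.
Carrying on: G4 → C5 → F5.
From F5 the exact shape gives F5 A5 F5 Eb5 Gb5.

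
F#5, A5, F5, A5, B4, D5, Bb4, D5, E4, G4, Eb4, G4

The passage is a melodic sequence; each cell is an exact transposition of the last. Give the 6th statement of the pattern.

G2 Bb2 Gb2 Bb2

The 4-note cells begin on F#5, B4, E4 — each down a 5th from the last.
Carrying on: A3 → D3 → G2.
So cell 6 is G2 Bb2 Gb2 Bb2.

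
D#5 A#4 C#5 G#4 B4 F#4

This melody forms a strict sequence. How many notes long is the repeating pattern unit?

Try groups of 2 (3 cells in 6 notes):
D#5 A#4 | C#5 G#4 | B4 F#4
Each cell is the previous one down a 2nd — so the unit is 2 notes.

2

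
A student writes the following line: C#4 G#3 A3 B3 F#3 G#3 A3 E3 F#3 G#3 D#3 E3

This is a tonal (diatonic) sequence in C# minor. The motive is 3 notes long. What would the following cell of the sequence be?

F#3 C#3 D#3

Taking 3-note groups, the heads are C#4, B3, A3, G#3: the pattern moves down a 2nd.
From F#3 the diatonic shape gives F#3 C#3 D#3.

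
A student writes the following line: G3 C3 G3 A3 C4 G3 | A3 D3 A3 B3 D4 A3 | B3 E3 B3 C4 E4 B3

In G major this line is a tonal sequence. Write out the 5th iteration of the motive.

D4 G3 D4 E4 G4 D4

Unit = 6 notes; the statements start on G3, A3, B3, moving up a 2nd each time.
Extending up a 2nd: C4 → D4.
So cell 5 is D4 G3 D4 E4 G4 D4.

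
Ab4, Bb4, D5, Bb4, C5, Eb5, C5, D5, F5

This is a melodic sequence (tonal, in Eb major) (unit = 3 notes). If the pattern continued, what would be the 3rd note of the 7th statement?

Grouping in 3s, the 3rd note of each cell is D5, Eb5, F5.
Carrying that up a 2nd forward: G5 → Ab5 → Bb5 → C6.

C6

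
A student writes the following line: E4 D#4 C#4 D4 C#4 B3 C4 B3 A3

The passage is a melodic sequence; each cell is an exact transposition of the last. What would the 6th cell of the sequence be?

The 3-note cells begin on E4, D4, C4 — each down a 2nd from the last.
Extending down a 2nd: Bb3 → Ab3 → Gb3.
So cell 6 is Gb3 F3 Eb3.

Gb3 F3 Eb3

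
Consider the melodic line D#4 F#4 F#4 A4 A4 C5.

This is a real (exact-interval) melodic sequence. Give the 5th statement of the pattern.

With a 2-note motive the entries are D#4, F#4, A4, each up a 3rd from the previous.
Continuing the starts: C5 → Eb5.
Statement 5 starts on Eb5 and keeps the same exact contour: Eb5 Gb5.

Eb5 Gb5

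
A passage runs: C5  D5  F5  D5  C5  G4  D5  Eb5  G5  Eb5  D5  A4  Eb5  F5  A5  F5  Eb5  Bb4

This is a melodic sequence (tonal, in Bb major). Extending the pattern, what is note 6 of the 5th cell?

The unit is 6 notes. Position-6 pitches of the 3 shown cells: G4, A4, Bb4.
Extending up a 2nd: C5 → D5.

D5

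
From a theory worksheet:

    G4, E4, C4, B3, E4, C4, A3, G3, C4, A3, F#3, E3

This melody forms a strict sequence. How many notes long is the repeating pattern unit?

Try groups of 4 (3 cells in 12 notes):
G4 E4 C4 B3 | E4 C4 A3 G3 | C4 A3 F#3 E3
Every group is a transposition down a 3rd of the one before; no shorter unit works.

4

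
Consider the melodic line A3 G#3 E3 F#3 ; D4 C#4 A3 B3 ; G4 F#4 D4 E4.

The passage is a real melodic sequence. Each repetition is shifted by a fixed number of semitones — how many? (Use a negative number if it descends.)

5

Taking 4-note groups, the heads are A3, D4, G4: the pattern moves up a 4th.
A3 to D4 spans +5 semitones.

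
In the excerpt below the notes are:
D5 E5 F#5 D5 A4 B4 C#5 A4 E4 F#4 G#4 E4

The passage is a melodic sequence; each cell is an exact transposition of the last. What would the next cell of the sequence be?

B3 C#4 D#4 B3

The 4-note cells begin on D5, A4, E4 — each down a 4th from the last.
From B3 the exact shape gives B3 C#4 D#4 B3.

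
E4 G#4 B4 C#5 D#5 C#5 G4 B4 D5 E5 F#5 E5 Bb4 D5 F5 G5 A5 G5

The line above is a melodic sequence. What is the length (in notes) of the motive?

6

18 notes total. Splitting into 3 groups of 6:
E4 G#4 B4 C#5 D#5 C#5 | G4 B4 D5 E5 F#5 E5 | Bb4 D5 F5 G5 A5 G5
Each cell is the previous one up a 3rd — so the unit is 6 notes.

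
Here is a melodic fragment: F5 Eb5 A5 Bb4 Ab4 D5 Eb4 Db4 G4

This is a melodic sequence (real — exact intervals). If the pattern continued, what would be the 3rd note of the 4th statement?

The unit is 3 notes. Position-3 pitches of the 3 shown cells: A5, D5, G4.
One more down a 5th gives C4.

C4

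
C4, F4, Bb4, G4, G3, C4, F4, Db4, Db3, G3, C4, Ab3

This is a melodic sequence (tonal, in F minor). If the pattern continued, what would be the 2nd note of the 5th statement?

Grouping in 4s, the 2nd note of each cell is F4, C4, G3.
Each moves down a 4th. Continuing: Db3 → Ab2.

Ab2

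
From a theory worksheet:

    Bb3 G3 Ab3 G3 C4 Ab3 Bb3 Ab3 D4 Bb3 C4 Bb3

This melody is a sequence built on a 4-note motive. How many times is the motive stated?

12 notes in groups of 4 gives 12/4 = 3 statements.
Starts: Bb3, C4, D4 — each up a 2nd.

3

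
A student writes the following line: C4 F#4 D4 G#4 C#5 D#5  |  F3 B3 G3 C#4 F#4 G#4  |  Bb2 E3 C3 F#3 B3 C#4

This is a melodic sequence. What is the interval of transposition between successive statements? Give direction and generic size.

down a 5th

The 6-note cells begin on C4, F3, Bb2 — each down a 5th from the last.
From C4 to F3: down a 5th.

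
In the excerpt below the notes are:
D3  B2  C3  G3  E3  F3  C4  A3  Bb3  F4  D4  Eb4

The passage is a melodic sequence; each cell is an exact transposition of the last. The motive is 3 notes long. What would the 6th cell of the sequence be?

Eb5 C5 Db5

With a 3-note motive the entries are D3, G3, C4, F4, each up a 4th from the previous.
Carrying on: Bb4 → Eb5.
So cell 6 is Eb5 C5 Db5.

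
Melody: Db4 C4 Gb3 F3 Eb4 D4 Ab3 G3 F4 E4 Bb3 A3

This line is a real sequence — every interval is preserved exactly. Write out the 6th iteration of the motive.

Unit = 4 notes; the statements start on Db4, Eb4, F4, moving up a 2nd each time.
Continuing the starts: G4 → A4 → B4.
From B4 the exact shape gives B4 A#4 E4 D#4.

B4 A#4 E4 D#4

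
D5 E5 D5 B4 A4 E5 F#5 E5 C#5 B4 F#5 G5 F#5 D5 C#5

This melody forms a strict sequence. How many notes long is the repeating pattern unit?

5

15 notes total. Splitting into 3 groups of 5:
D5 E5 D5 B4 A4 | E5 F#5 E5 C#5 B4 | F#5 G5 F#5 D5 C#5
Each cell is the previous one up a 2nd — so the unit is 5 notes.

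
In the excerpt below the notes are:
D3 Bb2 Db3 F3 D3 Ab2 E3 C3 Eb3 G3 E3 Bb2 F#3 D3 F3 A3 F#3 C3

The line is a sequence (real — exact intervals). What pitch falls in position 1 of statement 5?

With 6-note cells, note 1 of each statement runs D3, E3, F#3.
Each moves up a 2nd. Continuing: G#3 → A#3.

A#3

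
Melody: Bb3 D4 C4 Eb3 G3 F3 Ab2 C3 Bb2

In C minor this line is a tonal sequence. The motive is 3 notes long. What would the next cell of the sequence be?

D2 F2 Eb2

With a 3-note motive the entries are Bb3, Eb3, Ab2, each down a 5th from the previous.
So cell 4 is D2 F2 Eb2.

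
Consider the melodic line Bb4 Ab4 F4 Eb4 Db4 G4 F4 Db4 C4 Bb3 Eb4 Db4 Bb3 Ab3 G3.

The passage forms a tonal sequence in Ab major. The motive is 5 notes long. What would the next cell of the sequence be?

C4 Bb3 G3 F3 Eb3

Taking 5-note groups, the heads are Bb4, G4, Eb4: the pattern moves down a 3rd.
Statement 4 starts on C4 and keeps the same diatonic contour: C4 Bb3 G3 F3 Eb3.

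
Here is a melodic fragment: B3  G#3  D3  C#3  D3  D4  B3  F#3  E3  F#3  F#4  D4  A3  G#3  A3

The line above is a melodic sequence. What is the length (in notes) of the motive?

Try groups of 5 (3 cells in 15 notes):
B3 G#3 D3 C#3 D3 | D4 B3 F#3 E3 F#3 | F#4 D4 A3 G#3 A3
Every group is a transposition up a 3rd of the one before; no shorter unit works.

5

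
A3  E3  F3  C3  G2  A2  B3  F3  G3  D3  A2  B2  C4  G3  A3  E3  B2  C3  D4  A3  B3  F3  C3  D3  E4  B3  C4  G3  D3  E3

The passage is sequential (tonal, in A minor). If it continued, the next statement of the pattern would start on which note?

F4

Unit = 6 notes; the statements start on A3, B3, C4, D4, E4, moving up a 2nd each time.
The next head, up a 2nd from E4, is F4.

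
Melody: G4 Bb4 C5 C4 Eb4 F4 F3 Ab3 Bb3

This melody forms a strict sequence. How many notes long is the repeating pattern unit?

There are 9 notes; a 3-note unit gives 3 cells:
G4 Bb4 C5 | C4 Eb4 F4 | F3 Ab3 Bb3
That's a consistent down a 5th shift per cell, and no other grouping gives one.

3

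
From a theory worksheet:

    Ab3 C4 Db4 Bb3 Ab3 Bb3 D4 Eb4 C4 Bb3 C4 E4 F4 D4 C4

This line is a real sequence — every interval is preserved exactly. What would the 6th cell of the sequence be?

F#4 A#4 B4 G#4 F#4

The 5-note cells begin on Ab3, Bb3, C4 — each up a 2nd from the last.
Extending up a 2nd: D4 → E4 → F#4.
So cell 6 is F#4 A#4 B4 G#4 F#4.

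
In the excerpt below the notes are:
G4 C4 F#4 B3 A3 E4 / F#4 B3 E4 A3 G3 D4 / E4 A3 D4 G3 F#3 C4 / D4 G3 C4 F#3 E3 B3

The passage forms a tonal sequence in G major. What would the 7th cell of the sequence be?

A3 D3 G3 C3 B2 F#3

With a 6-note motive the entries are G4, F#4, E4, D4, each down a 2nd from the previous.
Continuing the starts: C4 → B3 → A3.
From A3 the diatonic shape gives A3 D3 G3 C3 B2 F#3.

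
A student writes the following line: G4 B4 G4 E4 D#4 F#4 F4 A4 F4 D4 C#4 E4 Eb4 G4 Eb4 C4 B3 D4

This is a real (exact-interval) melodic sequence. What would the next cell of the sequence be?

Taking 6-note groups, the heads are G4, F4, Eb4: the pattern moves down a 2nd.
From Db4 the exact shape gives Db4 F4 Db4 Bb3 A3 C4.

Db4 F4 Db4 Bb3 A3 C4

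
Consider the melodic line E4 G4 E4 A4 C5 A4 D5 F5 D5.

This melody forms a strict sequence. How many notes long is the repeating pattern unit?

Try groups of 3 (3 cells in 9 notes):
E4 G4 E4 | A4 C5 A4 | D5 F5 D5
Every group is a transposition up a 4th of the one before; no shorter unit works.

3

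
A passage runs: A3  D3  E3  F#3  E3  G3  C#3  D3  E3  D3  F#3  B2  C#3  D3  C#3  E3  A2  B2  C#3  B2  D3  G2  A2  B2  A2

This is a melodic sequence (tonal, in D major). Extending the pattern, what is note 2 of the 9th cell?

C#2

The unit is 5 notes. Position-2 pitches of the 5 shown cells: D3, C#3, B2, A2, G2.
Extending down a 2nd: F#2 → E2 → D2 → C#2.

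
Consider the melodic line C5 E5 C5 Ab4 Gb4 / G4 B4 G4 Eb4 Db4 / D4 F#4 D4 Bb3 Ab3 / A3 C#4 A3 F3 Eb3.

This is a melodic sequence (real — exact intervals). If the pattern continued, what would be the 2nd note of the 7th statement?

A#2

The unit is 5 notes. Position-2 pitches of the 4 shown cells: E5, B4, F#4, C#4.
Carrying that down a 4th forward: G#3 → D#3 → A#2.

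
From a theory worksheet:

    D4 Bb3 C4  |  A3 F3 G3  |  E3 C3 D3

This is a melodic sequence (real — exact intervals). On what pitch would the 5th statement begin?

Taking 3-note groups, the heads are D4, A3, E3: the pattern moves down a 4th.
Extending the heads down a 4th: B2 → F#2.

F#2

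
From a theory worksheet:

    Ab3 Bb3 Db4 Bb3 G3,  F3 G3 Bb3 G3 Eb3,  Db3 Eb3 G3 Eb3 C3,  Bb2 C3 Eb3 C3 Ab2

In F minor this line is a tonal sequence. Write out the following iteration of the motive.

With a 5-note motive the entries are Ab3, F3, Db3, Bb2, each down a 3rd from the previous.
Statement 5 starts on G2 and keeps the same diatonic contour: G2 Ab2 C3 Ab2 F2.

G2 Ab2 C3 Ab2 F2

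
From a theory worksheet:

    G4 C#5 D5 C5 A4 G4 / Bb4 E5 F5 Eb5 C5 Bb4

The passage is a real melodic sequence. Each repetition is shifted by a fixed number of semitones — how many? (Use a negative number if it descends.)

The 6-note cells begin on G4, Bb4 — each up a 3rd from the last.
Counting half-steps from G4 to Bb4: 3.

3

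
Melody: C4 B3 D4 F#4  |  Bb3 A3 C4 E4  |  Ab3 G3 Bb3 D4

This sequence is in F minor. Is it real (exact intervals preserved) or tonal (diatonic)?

Each cell has the same semitone pattern (-1, 3, 4) — intervals are preserved exactly.
And B3 lies outside F minor, so the sequence is real rather than tonal.

real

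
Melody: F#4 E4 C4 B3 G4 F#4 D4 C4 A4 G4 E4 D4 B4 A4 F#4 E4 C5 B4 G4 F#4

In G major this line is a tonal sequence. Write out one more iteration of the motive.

With a 4-note motive the entries are F#4, G4, A4, B4, C5, each up a 2nd from the previous.
So cell 6 is D5 C5 A4 G4.

D5 C5 A4 G4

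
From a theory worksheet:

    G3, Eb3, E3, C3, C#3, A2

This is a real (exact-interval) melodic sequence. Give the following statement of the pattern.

The 2-note cells begin on G3, E3, C#3 — each down a 3rd from the last.
From A#2 the exact shape gives A#2 F#2.

A#2 F#2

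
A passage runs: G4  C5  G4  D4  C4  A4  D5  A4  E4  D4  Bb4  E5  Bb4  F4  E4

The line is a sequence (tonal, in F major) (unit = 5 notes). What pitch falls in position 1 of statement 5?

Grouping in 5s, the 1st note of each cell is G4, A4, Bb4.
Carrying that up a 2nd forward: C5 → D5.

D5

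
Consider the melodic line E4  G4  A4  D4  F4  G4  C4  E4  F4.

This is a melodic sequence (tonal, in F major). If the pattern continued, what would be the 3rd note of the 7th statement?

Bb3

With 3-note cells, note 3 of each statement runs A4, G4, F4.
Extending down a 2nd: E4 → D4 → C4 → Bb3.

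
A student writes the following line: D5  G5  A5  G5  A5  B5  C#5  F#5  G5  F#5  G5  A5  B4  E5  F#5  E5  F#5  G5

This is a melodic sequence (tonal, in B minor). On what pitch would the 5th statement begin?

G4

Taking 6-note groups, the heads are D5, C#5, B4: the pattern moves down a 2nd.
Extending the heads down a 2nd: A4 → G4.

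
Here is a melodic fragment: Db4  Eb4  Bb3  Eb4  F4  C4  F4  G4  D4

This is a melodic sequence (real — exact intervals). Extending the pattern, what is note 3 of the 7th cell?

Grouping in 3s, the 3rd note of each cell is Bb3, C4, D4.
Each moves up a 2nd. Continuing: E4 → F#4 → G#4 → A#4.

A#4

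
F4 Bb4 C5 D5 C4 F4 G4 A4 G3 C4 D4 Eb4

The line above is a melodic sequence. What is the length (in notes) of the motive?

12 notes total. Splitting into 3 groups of 4:
F4 Bb4 C5 D5 | C4 F4 G4 A4 | G3 C4 D4 Eb4
That's a consistent down a 4th shift per cell, and no other grouping gives one.

4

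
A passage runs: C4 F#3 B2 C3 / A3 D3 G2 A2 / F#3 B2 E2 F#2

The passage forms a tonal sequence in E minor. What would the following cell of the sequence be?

Taking 4-note groups, the heads are C4, A3, F#3: the pattern moves down a 3rd.
Statement 4 starts on D3 and keeps the same diatonic contour: D3 G2 C2 D2.

D3 G2 C2 D2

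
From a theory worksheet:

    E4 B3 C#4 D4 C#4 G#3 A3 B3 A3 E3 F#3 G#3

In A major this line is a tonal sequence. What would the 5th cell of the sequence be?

Unit = 4 notes; the statements start on E4, C#4, A3, moving down a 3rd each time.
Continuing the starts: F#3 → D3.
Statement 5 starts on D3 and keeps the same diatonic contour: D3 A2 B2 C#3.

D3 A2 B2 C#3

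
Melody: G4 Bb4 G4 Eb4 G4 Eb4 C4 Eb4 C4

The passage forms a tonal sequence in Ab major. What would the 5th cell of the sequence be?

F3 Ab3 F3

The 3-note cells begin on G4, Eb4, C4 — each down a 3rd from the last.
Carrying on: Ab3 → F3.
Statement 5 starts on F3 and keeps the same diatonic contour: F3 Ab3 F3.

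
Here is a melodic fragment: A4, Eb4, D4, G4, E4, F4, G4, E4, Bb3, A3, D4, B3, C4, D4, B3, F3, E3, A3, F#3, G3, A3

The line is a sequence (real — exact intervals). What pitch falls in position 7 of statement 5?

The unit is 7 notes. Position-7 pitches of the 3 shown cells: G4, D4, A3.
Extending down a 4th: E3 → B2.

B2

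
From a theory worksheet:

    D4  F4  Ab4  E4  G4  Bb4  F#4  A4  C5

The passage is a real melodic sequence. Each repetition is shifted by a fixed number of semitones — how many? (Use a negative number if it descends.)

Unit = 3 notes; the statements start on D4, E4, F#4, moving up a 2nd each time.
D4→E4 is 64 − 62 = 2 semitones.

2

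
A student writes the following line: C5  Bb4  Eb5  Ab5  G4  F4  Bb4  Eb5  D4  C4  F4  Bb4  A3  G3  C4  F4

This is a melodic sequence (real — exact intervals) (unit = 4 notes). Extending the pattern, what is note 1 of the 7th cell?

F#2

Grouping in 4s, the 1st note of each cell is C5, G4, D4, A3.
Extending down a 4th: E3 → B2 → F#2.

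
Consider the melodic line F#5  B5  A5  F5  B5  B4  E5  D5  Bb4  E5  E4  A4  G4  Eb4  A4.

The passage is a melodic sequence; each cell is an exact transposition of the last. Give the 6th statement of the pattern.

G2 C3 Bb2 Gb2 C3

Taking 5-note groups, the heads are F#5, B4, E4: the pattern moves down a 5th.
Extending down a 5th: A3 → D3 → G2.
From G2 the exact shape gives G2 C3 Bb2 Gb2 C3.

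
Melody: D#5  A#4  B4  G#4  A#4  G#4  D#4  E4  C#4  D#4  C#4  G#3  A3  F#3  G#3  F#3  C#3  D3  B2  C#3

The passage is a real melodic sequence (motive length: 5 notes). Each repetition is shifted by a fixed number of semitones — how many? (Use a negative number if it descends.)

With a 5-note motive the entries are D#5, G#4, C#4, F#3, each down a 5th from the previous.
D#5→G#4 is 68 − 75 = -7 semitones.

-7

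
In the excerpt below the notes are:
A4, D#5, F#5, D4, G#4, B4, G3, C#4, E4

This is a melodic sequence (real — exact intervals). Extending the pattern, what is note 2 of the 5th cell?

B2

The unit is 3 notes. Position-2 pitches of the 3 shown cells: D#5, G#4, C#4.
Each moves down a 5th. Continuing: F#3 → B2.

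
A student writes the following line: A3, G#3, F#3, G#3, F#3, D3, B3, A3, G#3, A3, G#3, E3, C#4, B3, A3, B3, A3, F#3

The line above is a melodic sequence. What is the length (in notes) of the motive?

There are 18 notes; a 6-note unit gives 3 cells:
A3 G#3 F#3 G#3 F#3 D3 | B3 A3 G#3 A3 G#3 E3 | C#4 B3 A3 B3 A3 F#3
Every group is a transposition up a 2nd of the one before; no shorter unit works.

6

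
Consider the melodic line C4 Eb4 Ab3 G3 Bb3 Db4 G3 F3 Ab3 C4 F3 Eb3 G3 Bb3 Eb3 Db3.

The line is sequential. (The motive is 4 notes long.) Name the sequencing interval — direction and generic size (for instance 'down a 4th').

Unit = 4 notes; the statements start on C4, Bb3, Ab3, G3, moving down a 2nd each time.
From C4 to Bb3: down a 2nd.

down a 2nd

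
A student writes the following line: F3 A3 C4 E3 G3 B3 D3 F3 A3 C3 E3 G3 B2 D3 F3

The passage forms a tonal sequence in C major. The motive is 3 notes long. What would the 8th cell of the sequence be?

The 3-note cells begin on F3, E3, D3, C3, B2 — each down a 2nd from the last.
Continuing the starts: A2 → G2 → F2.
From F2 the diatonic shape gives F2 A2 C3.

F2 A2 C3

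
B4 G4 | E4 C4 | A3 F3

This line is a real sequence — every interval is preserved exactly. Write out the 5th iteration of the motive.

Taking 2-note groups, the heads are B4, E4, A3: the pattern moves down a 5th.
Carrying on: D3 → G2.
From G2 the exact shape gives G2 Eb2.

G2 Eb2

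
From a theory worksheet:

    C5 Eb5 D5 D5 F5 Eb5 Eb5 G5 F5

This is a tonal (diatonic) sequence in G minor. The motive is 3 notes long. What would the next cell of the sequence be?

Unit = 3 notes; the statements start on C5, D5, Eb5, moving up a 2nd each time.
So cell 4 is F5 A5 G5.

F5 A5 G5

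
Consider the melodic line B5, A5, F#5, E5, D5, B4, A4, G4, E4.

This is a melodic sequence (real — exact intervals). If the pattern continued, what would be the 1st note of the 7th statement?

Grouping in 3s, the 1st note of each cell is B5, E5, A4.
Extending down a 5th: D4 → G3 → C3 → F2.

F2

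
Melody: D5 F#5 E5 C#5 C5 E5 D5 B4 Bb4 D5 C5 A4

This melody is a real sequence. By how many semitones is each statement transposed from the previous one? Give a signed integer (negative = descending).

Taking 4-note groups, the heads are D5, C5, Bb4: the pattern moves down a 2nd.
D5 to C5 spans -2 semitones.

-2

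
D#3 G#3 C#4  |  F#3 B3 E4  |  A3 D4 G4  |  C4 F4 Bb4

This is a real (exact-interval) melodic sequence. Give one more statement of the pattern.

Eb4 Ab4 Db5

Unit = 3 notes; the statements start on D#3, F#3, A3, C4, moving up a 3rd each time.
So cell 5 is Eb4 Ab4 Db5.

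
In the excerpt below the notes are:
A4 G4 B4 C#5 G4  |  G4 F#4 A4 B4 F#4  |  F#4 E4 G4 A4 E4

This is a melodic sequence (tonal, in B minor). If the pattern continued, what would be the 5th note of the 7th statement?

Grouping in 5s, the 5th note of each cell is G4, F#4, E4.
Extending down a 2nd: D4 → C#4 → B3 → A3.

A3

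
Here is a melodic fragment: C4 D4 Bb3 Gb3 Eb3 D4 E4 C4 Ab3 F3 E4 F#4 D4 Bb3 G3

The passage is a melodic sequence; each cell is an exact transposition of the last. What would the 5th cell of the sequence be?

The 5-note cells begin on C4, D4, E4 — each up a 2nd from the last.
Carrying on: F#4 → G#4.
From G#4 the exact shape gives G#4 A#4 F#4 D4 B3.

G#4 A#4 F#4 D4 B3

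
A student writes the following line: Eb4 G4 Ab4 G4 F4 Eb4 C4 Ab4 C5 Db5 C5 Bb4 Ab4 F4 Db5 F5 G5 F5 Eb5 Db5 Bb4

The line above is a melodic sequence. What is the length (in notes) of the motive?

Try groups of 7 (3 cells in 21 notes):
Eb4 G4 Ab4 G4 F4 Eb4 C4 | Ab4 C5 Db5 C5 Bb4 Ab4 F4 | Db5 F5 G5 F5 Eb5 Db5 Bb4
That's a consistent up a 4th shift per cell, and no other grouping gives one.

7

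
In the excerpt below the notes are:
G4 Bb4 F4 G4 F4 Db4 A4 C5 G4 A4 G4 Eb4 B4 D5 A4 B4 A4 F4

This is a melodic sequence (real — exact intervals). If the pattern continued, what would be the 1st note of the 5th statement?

With 6-note cells, note 1 of each statement runs G4, A4, B4.
Each moves up a 2nd. Continuing: C#5 → D#5.

D#5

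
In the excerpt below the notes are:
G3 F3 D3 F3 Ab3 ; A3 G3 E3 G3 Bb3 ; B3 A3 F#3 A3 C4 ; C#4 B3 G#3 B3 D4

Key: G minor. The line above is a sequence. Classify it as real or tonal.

real

Each cell has the same semitone pattern (-2, -3, 3, 3) — intervals are preserved exactly.
And Ab3 lies outside G minor, so the sequence is real rather than tonal.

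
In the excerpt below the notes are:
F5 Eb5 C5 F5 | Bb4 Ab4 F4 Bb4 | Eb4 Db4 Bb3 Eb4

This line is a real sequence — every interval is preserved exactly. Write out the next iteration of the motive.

Ab3 Gb3 Eb3 Ab3

The 4-note cells begin on F5, Bb4, Eb4 — each down a 5th from the last.
From Ab3 the exact shape gives Ab3 Gb3 Eb3 Ab3.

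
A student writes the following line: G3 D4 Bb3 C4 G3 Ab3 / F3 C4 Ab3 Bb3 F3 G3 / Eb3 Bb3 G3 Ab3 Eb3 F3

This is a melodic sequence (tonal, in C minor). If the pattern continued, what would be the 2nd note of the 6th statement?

Grouping in 6s, the 2nd note of each cell is D4, C4, Bb3.
Carrying that down a 2nd forward: Ab3 → G3 → F3.

F3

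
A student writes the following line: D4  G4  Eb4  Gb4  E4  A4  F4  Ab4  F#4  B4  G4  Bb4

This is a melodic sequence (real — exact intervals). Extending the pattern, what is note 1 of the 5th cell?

The unit is 4 notes. Position-1 pitches of the 3 shown cells: D4, E4, F#4.
Each moves up a 2nd. Continuing: G#4 → A#4.

A#4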